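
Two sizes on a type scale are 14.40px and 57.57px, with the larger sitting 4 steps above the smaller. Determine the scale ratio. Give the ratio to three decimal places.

The ratio satisfies 14.40 × r⁴ = 57.57, so r = (57.57 / 14.40)^(1/4).
r = 3.9979^(1/4) ≈ 1.4140

1.414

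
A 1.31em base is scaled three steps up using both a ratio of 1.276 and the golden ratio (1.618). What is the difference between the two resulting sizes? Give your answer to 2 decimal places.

2.83em

At 1.276: 1.31 × 1.276³ = 2.7216em
Golden ratio: 1.31 × 1.618³ = 5.5489em
Difference: 5.5489 − 2.7216 = 2.8273em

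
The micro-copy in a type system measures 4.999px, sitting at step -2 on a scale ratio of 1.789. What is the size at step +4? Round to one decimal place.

163.9px

Moving from step -2 to step +4 is 6 steps up, so multiply by r⁶.
4.999 × 1.789⁶ = 4.999 × 32.78401 ≈ 163.887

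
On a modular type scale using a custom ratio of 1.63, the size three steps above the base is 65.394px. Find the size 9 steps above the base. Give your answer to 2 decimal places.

The gap is 9 − (3) = 6 steps, so the factor is 1.63^6.
65.394 × 1.63⁶ = 65.394 × 18.75537 ≈ 1226.489

1226.49px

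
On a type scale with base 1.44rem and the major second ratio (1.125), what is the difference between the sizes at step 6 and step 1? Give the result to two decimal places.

1.30rem

Step 1: 1.44 × 1.125 = 1.6200rem
Step 6: 1.44 × 1.125⁶ = 2.9193rem
Difference: 2.9193 − 1.6200 = 1.2993rem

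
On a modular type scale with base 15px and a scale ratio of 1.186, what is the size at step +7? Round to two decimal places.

49.51px

A modular type scale is a geometric sequence: sizeₙ = base × rⁿ.
15.0 × 1.186⁷ = 15.0 × 3.30060 ≈ 49.51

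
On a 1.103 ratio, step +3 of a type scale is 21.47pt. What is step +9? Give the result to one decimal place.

38.7pt

The gap is 9 − (3) = 6 steps, so the factor is 1.103^6.
21.47 × 1.103⁶ = 21.47 × 1.80075 ≈ 38.662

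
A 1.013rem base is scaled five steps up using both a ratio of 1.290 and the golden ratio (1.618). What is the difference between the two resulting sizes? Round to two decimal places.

At 1.290: 1.013 × 1.290⁵ = 3.6187rem
Golden ratio: 1.013 × 1.618⁵ = 11.2332rem
Difference: 11.2332 − 3.6187 = 7.6145rem

7.61rem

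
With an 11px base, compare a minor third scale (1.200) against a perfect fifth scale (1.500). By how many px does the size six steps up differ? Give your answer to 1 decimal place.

92.5px

Minor third: 11.0 × 1.200⁶ = 32.846px
Perfect fifth: 11.0 × 1.500⁶ = 125.297px
Difference: 125.297 − 32.846 = 92.451px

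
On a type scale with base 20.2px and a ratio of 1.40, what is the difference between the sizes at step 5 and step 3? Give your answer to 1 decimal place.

53.2px

Step 3: 20.2 × 1.40³ = 55.429px
Step 5: 20.2 × 1.40⁵ = 108.640px
Difference: 108.640 − 55.429 = 53.211px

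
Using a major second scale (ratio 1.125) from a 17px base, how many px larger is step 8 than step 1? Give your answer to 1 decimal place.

Step 1: 17.0 × 1.125 = 19.125px
Step 8: 17.0 × 1.125⁸ = 43.618px
Difference: 43.618 − 19.125 = 24.493px

24.5px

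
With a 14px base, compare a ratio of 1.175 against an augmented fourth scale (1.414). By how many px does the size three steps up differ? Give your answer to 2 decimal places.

16.87px

At 1.175: 14.0 × 1.175³ = 22.7113px
Augmented fourth: 14.0 × 1.414³ = 39.5800px
Difference: 39.5800 − 22.7113 = 16.8687px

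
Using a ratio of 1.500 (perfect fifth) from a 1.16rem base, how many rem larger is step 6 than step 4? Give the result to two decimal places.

Step 4: 1.16 × 1.500⁴ = 5.8725rem
Step 6: 1.16 × 1.500⁶ = 13.2131rem
Difference: 13.2131 − 5.8725 = 7.3406rem

7.34rem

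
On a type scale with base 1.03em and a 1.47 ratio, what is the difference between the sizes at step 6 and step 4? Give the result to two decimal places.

5.58em

Step 4: 1.03 × 1.47⁴ = 4.8096em
Step 6: 1.03 × 1.47⁶ = 10.3930em
Difference: 10.3930 − 4.8096 = 5.5834em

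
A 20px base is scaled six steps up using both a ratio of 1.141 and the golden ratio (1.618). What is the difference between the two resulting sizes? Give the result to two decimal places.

At 1.141: 20.0 × 1.141⁶ = 44.1310px
Golden ratio: 20.0 × 1.618⁶ = 358.8402px
Difference: 358.8402 − 44.1310 = 314.7092px

314.71px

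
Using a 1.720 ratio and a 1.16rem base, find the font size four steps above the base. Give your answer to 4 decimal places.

10.1525rem

A modular type scale is a geometric sequence: sizeₙ = base × rⁿ.
1.16 × 1.720⁴ = 1.16 × 8.75213 ≈ 10.1525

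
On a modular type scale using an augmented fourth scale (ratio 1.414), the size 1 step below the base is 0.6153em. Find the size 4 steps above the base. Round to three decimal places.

0.6153 × 1.414⁵ = 0.6153 × 5.65258 ≈ 3.478

3.478em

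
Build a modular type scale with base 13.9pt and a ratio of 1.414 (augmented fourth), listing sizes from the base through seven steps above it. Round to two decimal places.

13.90pt, 19.65pt, 27.79pt, 39.30pt, 55.57pt, 78.57pt, 111.10pt, 157.09pt

Step 0: 13.9pt
Step 1: 13.9 × 1.414 = 19.65
Step 2: 13.9 × 1.414² = 27.79
Step 3: 13.9 × 1.414³ = 39.30
Step 4: 13.9 × 1.414⁴ = 55.57
Step 5: 13.9 × 1.414⁵ = 78.57
Step 6: 13.9 × 1.414⁶ = 111.10
Step 7: 13.9 × 1.414⁷ = 157.09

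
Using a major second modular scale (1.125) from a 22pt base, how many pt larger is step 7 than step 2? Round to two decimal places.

22.33pt

Step 2: 22.0 × 1.125² = 27.8438pt
Step 7: 22.0 × 1.125⁷ = 50.1753pt
Difference: 50.1753 − 27.8438 = 22.3315pt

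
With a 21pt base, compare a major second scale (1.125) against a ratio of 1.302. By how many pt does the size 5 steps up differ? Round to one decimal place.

Major second: 21.0 × 1.125⁵ = 37.843pt
At 1.302: 21.0 × 1.302⁵ = 78.573pt
Difference: 78.573 − 37.843 = 40.730pt

40.7pt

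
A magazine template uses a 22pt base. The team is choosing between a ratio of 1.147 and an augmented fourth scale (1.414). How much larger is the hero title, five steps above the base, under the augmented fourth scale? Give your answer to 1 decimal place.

80.7pt

At 1.147: 22.0 × 1.147⁵ = 43.676pt
Augmented fourth: 22.0 × 1.414⁵ = 124.357pt
Difference: 124.357 − 43.676 = 80.681pt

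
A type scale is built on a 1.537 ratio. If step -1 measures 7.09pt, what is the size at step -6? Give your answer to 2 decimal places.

The gap is -6 − (-1) = -5 steps, so the factor is 1.537^-5.
7.09 ÷ 1.537⁵ = 7.09 ÷ 8.57767 ≈ 0.827

0.83pt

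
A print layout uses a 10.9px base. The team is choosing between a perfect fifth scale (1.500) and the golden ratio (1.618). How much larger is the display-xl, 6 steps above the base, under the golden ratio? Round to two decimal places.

Perfect fifth: 10.9 × 1.500⁶ = 124.1578px
Golden ratio: 10.9 × 1.618⁶ = 195.5679px
Difference: 195.5679 − 124.1578 = 71.4101px

71.41px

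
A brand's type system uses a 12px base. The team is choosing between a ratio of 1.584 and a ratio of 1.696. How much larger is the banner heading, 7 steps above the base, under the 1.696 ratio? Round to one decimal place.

184.1px

At 1.584: 12.0 × 1.584⁷ = 300.239px
At 1.696: 12.0 × 1.696⁷ = 484.353px
Difference: 484.353 − 300.239 = 184.114px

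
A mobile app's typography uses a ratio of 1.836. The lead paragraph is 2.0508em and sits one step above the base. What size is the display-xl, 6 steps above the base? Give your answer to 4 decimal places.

2.0508 × 1.836⁵ = 2.0508 × 20.86236 ≈ 42.7845

42.7845em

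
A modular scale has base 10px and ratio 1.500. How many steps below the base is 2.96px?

3

1.500ⁿ = 10 / 2.96 = 3.3784
n = ln(3.3784) / ln(1.500) = 1.2174 / 0.4055 ≈ 3.00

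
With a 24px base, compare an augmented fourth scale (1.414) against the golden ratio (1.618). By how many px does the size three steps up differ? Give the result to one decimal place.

Augmented fourth: 24.0 × 1.414³ = 67.852px
Golden ratio: 24.0 × 1.618³ = 101.659px
Difference: 101.659 − 67.852 = 33.807px

33.8px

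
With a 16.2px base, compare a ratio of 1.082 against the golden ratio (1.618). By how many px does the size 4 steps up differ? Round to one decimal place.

88.8px

At 1.082: 16.2 × 1.082⁴ = 22.204px
Golden ratio: 16.2 × 1.618⁴ = 111.027px
Difference: 111.027 − 22.204 = 88.823px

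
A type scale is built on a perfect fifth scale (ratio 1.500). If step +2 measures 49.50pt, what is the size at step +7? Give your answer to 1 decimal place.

49.50 × 1.500⁵ = 49.50 × 7.59375 ≈ 375.891

375.9pt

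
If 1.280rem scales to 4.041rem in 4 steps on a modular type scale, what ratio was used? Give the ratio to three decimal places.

The ratio satisfies 1.280 × r⁴ = 4.041, so r = (4.041 / 1.280)^(1/4).
r = 3.1570^(1/4) ≈ 1.3330

1.333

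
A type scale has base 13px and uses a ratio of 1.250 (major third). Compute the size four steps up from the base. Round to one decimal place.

Each step on a modular scale multiplies by the ratio, so the size n steps from the base is base × ratioⁿ.
13.0 × 1.250⁴ = 13.0 × 2.44141 ≈ 31.74

31.7px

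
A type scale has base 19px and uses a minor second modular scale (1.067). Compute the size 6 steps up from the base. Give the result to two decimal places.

Every step multiplies by the scale ratio.
19.0 × 1.067⁶ = 19.0 × 1.47566 ≈ 28.04

28.04px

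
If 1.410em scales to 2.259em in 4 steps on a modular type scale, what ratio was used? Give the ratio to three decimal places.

r⁴ = 2.259 / 1.410, so r = (2.259/1.410)^(1/4).
r = 1.6021^(1/4) ≈ 1.1251

1.125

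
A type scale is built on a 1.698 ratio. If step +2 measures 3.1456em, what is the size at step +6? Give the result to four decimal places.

Moving from step +2 to step +6 is 4 steps up, so multiply by r⁴.
3.1456 × 1.698⁴ = 3.1456 × 8.31287 ≈ 26.1489

26.1489em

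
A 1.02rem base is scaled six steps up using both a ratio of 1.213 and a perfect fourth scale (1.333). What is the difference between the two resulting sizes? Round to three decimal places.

2.473rem

At 1.213: 1.02 × 1.213⁶ = 3.24911rem
Perfect fourth: 1.02 × 1.333⁶ = 5.72244rem
Difference: 5.72244 − 3.24911 = 2.47333rem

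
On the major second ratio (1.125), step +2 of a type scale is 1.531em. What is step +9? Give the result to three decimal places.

Moving from step +2 to step +9 is 7 steps up, so multiply by r⁷.
1.531 × 1.125⁷ = 1.531 × 2.28070 ≈ 3.492

3.492em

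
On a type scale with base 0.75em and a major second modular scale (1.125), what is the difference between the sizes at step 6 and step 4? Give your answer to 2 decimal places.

0.32em

Step 4: 0.75 × 1.125⁴ = 1.2014em
Step 6: 0.75 × 1.125⁶ = 1.5205em
Difference: 1.5205 − 1.2014 = 0.3191em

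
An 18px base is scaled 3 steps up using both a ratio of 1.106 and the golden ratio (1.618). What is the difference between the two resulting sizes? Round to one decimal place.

At 1.106: 18.0 × 1.106³ = 24.352px
Golden ratio: 18.0 × 1.618³ = 76.244px
Difference: 76.244 − 24.352 = 51.892px

51.9px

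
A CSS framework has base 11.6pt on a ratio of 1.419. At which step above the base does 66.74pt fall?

5

1.419ⁿ = 66.74 / 11.6 = 5.7534
n = ln(5.7534) / ln(1.419) = 1.7498 / 0.3500 ≈ 5.00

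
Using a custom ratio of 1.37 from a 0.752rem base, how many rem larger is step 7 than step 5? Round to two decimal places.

3.18rem

Step 5: 0.752 × 1.37⁵ = 3.6293rem
Step 7: 0.752 × 1.37⁷ = 6.8118rem
Difference: 6.8118 − 3.6293 = 3.1825rem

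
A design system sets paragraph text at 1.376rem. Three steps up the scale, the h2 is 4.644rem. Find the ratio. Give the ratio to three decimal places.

1.500

r³ = 4.644 / 1.376, so r = (4.644/1.376)^(1/3).
r = 3.3750^(1/3) ≈ 1.5000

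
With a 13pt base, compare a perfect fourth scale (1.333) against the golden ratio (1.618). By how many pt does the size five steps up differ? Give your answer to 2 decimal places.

Perfect fourth: 13.0 × 1.333⁵ = 54.7134pt
Golden ratio: 13.0 × 1.618⁵ = 144.1571pt
Difference: 144.1571 − 54.7134 = 89.4437pt

89.44pt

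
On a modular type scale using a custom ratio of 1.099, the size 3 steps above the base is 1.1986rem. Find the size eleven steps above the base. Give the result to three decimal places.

2.551rem

1.1986 × 1.099⁸ = 1.1986 × 2.12805 ≈ 2.551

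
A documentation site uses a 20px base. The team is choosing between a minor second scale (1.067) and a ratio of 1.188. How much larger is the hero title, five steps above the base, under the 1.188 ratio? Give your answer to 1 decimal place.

19.7px

Minor second: 20.0 × 1.067⁵ = 27.660px
At 1.188: 20.0 × 1.188⁵ = 47.327px
Difference: 47.327 − 27.660 = 19.667px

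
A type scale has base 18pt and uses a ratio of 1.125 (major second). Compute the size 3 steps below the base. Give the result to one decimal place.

12.6pt

Every step multiplies by the scale ratio.
18.0 ÷ 1.125³ = 18.0 ÷ 1.42383 ≈ 12.64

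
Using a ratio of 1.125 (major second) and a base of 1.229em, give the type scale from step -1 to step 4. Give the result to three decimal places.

Step -1: 1.229 ÷ 1.125 = 1.092
Step 0: 1.229em
Step 1: 1.229 × 1.125 = 1.383
Step 2: 1.229 × 1.125² = 1.555
Step 3: 1.229 × 1.125³ = 1.750
Step 4: 1.229 × 1.125⁴ = 1.969

1.092em, 1.229em, 1.383em, 1.555em, 1.750em, 1.969em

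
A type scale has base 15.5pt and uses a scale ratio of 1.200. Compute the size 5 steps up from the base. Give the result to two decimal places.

A modular type scale is a geometric sequence: sizeₙ = base × rⁿ.
15.5 × 1.200⁵ = 15.5 × 2.48832 ≈ 38.57

38.57pt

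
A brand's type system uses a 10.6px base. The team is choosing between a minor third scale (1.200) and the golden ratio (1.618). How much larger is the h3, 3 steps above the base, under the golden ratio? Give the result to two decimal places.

26.58px

Minor third: 10.6 × 1.200³ = 18.3168px
Golden ratio: 10.6 × 1.618³ = 44.8995px
Difference: 44.8995 − 18.3168 = 26.5827px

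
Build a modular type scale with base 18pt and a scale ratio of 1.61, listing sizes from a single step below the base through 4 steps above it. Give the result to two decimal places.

11.18pt, 18.00pt, 28.98pt, 46.66pt, 75.12pt, 120.94pt

Step -1: 18.0 ÷ 1.61 = 11.18
Step 0: 18pt
Step 1: 18.0 × 1.61 = 28.98
Step 2: 18.0 × 1.61² = 46.66
Step 3: 18.0 × 1.61³ = 75.12
Step 4: 18.0 × 1.61⁴ = 120.94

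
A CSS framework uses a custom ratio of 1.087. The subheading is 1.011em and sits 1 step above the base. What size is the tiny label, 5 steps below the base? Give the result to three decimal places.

0.613em

1.011 ÷ 1.087⁶ = 1.011 ÷ 1.64959 ≈ 0.613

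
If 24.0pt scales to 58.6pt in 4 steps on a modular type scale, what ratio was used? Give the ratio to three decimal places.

1.250

r⁴ = 58.6 / 24.0, so r = (58.6/24.0)^(1/4).
r = 2.4417^(1/4) ≈ 1.2500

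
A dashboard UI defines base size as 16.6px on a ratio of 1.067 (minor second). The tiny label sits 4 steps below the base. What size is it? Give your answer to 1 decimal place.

Each step on a modular scale multiplies by the ratio, so the size n steps from the base is base × ratioⁿ.
16.6 ÷ 1.067⁴ = 16.6 ÷ 1.29616 ≈ 12.81

12.8px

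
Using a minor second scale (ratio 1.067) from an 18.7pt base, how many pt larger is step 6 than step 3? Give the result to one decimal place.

Step 3: 18.7 × 1.067³ = 22.716pt
Step 6: 18.7 × 1.067⁶ = 27.595pt
Difference: 27.595 − 22.716 = 4.879pt

4.9pt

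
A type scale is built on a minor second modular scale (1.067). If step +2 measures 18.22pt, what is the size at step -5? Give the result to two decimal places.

11.57pt

18.22 ÷ 1.067⁷ = 18.22 ÷ 1.57453 ≈ 11.572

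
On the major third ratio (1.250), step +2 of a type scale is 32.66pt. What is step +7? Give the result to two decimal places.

99.67pt

32.66 × 1.250⁵ = 32.66 × 3.05176 ≈ 99.670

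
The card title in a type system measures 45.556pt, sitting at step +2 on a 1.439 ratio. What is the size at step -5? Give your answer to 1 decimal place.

3.6pt

45.556 ÷ 1.439⁷ = 45.556 ÷ 12.77690 ≈ 3.565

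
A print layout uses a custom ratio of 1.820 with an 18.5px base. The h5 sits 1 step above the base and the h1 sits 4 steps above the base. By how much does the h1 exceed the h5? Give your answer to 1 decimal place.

169.3px

Step 1: 18.5 × 1.820 = 33.670px
Step 4: 18.5 × 1.820⁴ = 202.982px
Difference: 202.982 − 33.670 = 169.312px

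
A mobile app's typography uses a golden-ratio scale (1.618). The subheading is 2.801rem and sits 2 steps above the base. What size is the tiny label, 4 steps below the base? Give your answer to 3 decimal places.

0.156rem

2.801 ÷ 1.618⁶ = 2.801 ÷ 17.94201 ≈ 0.156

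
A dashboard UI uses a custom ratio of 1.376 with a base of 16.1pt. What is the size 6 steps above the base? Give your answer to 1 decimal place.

109.3pt

16.1 × 1.376⁶ = 16.1 × 6.78751 ≈ 109.28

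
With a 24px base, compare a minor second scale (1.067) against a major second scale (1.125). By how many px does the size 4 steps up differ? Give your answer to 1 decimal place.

7.3px

Minor second: 24.0 × 1.067⁴ = 31.108px
Major second: 24.0 × 1.125⁴ = 38.443px
Difference: 38.443 − 31.108 = 7.335px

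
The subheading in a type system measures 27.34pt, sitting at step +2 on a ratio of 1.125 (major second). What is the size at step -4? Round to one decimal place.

13.5pt

The gap is -4 − (2) = -6 steps, so the factor is 1.125^-6.
27.34 ÷ 1.125⁶ = 27.34 ÷ 2.02729 ≈ 13.486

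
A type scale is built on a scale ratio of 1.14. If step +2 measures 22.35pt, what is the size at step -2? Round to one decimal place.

Moving from step +2 to step -2 is 4 steps down, so divide by r⁴.
22.35 ÷ 1.14⁴ = 22.35 ÷ 1.68896 ≈ 13.233

13.2pt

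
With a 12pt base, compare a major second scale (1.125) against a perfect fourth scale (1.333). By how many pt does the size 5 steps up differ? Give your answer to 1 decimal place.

28.9pt

Major second: 12.0 × 1.125⁵ = 21.624pt
Perfect fourth: 12.0 × 1.333⁵ = 50.505pt
Difference: 50.505 − 21.624 = 28.881pt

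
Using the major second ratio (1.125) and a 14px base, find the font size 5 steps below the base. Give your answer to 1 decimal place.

7.8px

14.0 ÷ 1.125⁵ = 14.0 ÷ 1.80203 ≈ 7.77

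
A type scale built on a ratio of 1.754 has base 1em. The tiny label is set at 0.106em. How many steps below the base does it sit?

4

1.754ⁿ = 1 / 0.106 = 9.4340
n = ln(9.4340) / ln(1.754) = 2.2443 / 0.5619 ≈ 3.99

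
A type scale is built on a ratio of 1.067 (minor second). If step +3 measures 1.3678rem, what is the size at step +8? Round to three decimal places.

1.3678 × 1.067⁵ = 1.3678 × 1.38300 ≈ 1.892

1.892rem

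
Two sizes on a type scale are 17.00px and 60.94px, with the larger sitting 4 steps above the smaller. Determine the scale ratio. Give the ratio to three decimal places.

r⁴ = 60.94 / 17.00, so r = (60.94/17.00)^(1/4).
r = 3.5847^(1/4) ≈ 1.3760

1.376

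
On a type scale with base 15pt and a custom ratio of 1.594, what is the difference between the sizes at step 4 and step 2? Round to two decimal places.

Step 2: 15.0 × 1.594² = 38.1125pt
Step 4: 15.0 × 1.594⁴ = 96.8377pt
Difference: 96.8377 − 38.1125 = 58.7252pt

58.73pt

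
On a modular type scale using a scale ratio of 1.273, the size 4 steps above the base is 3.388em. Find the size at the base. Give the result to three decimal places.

Moving from step +4 to step +0 is 4 steps down, so divide by r⁴.
3.388 ÷ 1.273⁴ = 3.388 ÷ 2.62611 ≈ 1.290

1.290em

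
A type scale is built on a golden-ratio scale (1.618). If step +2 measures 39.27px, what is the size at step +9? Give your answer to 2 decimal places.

39.27 × 1.618⁷ = 39.27 × 29.03017 ≈ 1140.015

1140.01px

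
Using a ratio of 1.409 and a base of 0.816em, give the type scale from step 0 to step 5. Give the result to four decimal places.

Step 0: 0.816em
Step 1: 0.816 × 1.409 = 1.1497
Step 2: 0.816 × 1.409² = 1.6200
Step 3: 0.816 × 1.409³ = 2.2826
Step 4: 0.816 × 1.409⁴ = 3.2161
Step 5: 0.816 × 1.409⁵ = 4.5315

0.8160em, 1.1497em, 1.6200em, 2.2826em, 3.2161em, 4.5315em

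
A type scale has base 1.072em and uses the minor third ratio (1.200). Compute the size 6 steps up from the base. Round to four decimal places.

Each step on a modular scale multiplies by the ratio, so the size n steps from the base is base × ratioⁿ.
1.072 × 1.200⁶ = 1.072 × 2.98598 ≈ 3.2010

3.2010em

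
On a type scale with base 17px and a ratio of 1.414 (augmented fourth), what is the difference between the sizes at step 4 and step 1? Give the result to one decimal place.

Step 1: 17.0 × 1.414 = 24.038px
Step 4: 17.0 × 1.414⁴ = 67.959px
Difference: 67.959 − 24.038 = 43.921px

43.9px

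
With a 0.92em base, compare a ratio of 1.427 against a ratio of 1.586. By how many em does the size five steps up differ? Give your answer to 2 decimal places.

At 1.427: 0.92 × 1.427⁵ = 5.4439em
At 1.586: 0.92 × 1.586⁵ = 9.2322em
Difference: 9.2322 − 5.4439 = 3.7883em

3.79em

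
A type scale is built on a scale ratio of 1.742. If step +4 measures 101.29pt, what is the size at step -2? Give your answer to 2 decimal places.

3.62pt

101.29 ÷ 1.742⁶ = 101.29 ÷ 27.94402 ≈ 3.625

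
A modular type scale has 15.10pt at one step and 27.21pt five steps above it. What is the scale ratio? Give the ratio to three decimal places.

r⁵ = 27.21 / 15.10, so r = (27.21/15.10)^(1/5).
r = 1.8020^(1/5) ≈ 1.1250

1.125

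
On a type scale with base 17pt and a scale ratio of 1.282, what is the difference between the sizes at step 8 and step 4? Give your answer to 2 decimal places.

Step 4: 17.0 × 1.282⁴ = 45.9199pt
Step 8: 17.0 × 1.282⁸ = 124.0375pt
Difference: 124.0375 − 45.9199 = 78.1176pt

78.12pt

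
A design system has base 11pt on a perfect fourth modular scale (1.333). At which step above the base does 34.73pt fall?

1.333ⁿ = 34.73 / 11 = 3.1573
n = ln(3.1573) / ln(1.333) = 1.1497 / 0.2874 ≈ 4.00

4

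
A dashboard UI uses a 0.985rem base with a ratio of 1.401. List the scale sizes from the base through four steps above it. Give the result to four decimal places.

0.9850rem, 1.3800rem, 1.9334rem, 2.7086rem, 3.7948rem

Step 0: 0.985rem
Step 1: 0.985 × 1.401 = 1.3800
Step 2: 0.985 × 1.401² = 1.9334
Step 3: 0.985 × 1.401³ = 2.7086
Step 4: 0.985 × 1.401⁴ = 3.7948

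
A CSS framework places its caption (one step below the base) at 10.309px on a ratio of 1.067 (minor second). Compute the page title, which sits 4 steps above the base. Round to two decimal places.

14.26px

10.309 × 1.067⁵ = 10.309 × 1.38300 ≈ 14.257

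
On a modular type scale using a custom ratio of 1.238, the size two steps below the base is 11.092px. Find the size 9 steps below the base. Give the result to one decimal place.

2.5px

Moving from step -2 to step -9 is 7 steps down, so divide by r⁷.
11.092 ÷ 1.238⁷ = 11.092 ÷ 4.45702 ≈ 2.489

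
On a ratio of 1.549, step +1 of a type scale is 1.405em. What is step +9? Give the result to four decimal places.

The gap is 9 − (1) = 8 steps, so the factor is 1.549^8.
1.405 × 1.549⁸ = 1.405 × 33.14449 ≈ 46.5680

46.5680em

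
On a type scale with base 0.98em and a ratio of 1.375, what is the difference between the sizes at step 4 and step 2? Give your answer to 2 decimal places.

1.65em

Step 2: 0.98 × 1.375² = 1.8528em
Step 4: 0.98 × 1.375⁴ = 3.5030em
Difference: 3.5030 − 1.8528 = 1.6502em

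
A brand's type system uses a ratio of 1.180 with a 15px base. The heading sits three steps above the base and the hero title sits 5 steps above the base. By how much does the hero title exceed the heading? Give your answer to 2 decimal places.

Step 3: 15.0 × 1.180³ = 24.6455px
Step 5: 15.0 × 1.180⁵ = 34.3164px
Difference: 34.3164 − 24.6455 = 9.6709px

9.67px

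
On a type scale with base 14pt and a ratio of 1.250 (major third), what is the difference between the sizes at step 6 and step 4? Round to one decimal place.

Step 4: 14.0 × 1.250⁴ = 34.180pt
Step 6: 14.0 × 1.250⁶ = 53.406pt
Difference: 53.406 − 34.180 = 19.226pt

19.2pt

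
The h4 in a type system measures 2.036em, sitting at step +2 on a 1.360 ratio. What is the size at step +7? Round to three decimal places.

9.473em

The gap is 7 − (2) = 5 steps, so the factor is 1.360^5.
2.036 × 1.360⁵ = 2.036 × 4.65259 ≈ 9.473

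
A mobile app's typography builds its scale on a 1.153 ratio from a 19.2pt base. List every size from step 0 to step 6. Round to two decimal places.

Step 0: 19.2pt
Step 1: 19.2 × 1.153 = 22.14
Step 2: 19.2 × 1.153² = 25.52
Step 3: 19.2 × 1.153³ = 29.43
Step 4: 19.2 × 1.153⁴ = 33.93
Step 5: 19.2 × 1.153⁵ = 39.12
Step 6: 19.2 × 1.153⁶ = 45.11

19.20pt, 22.14pt, 25.52pt, 29.43pt, 33.93pt, 39.12pt, 45.11pt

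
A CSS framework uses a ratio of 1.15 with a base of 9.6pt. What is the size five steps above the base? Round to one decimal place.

19.3pt

Every step multiplies by the scale ratio.
9.6 × 1.15⁵ = 9.6 × 2.01136 ≈ 19.31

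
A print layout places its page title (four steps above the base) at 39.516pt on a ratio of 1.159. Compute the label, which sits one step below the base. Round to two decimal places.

The gap is -1 − (4) = -5 steps, so the factor is 1.159^-5.
39.516 ÷ 1.159⁵ = 39.516 ÷ 2.09130 ≈ 18.895

18.90pt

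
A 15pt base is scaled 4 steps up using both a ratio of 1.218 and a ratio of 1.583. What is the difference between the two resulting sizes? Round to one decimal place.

At 1.218: 15.0 × 1.218⁴ = 33.013pt
At 1.583: 15.0 × 1.583⁴ = 94.192pt
Difference: 94.192 − 33.013 = 61.179pt

61.2pt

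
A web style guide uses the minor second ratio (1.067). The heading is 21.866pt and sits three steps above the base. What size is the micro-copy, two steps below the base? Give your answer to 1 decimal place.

21.866 ÷ 1.067⁵ = 21.866 ÷ 1.38300 ≈ 15.811

15.8pt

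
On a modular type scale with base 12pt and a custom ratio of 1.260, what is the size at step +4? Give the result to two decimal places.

A modular type scale is a geometric sequence: sizeₙ = base × rⁿ.
12.0 × 1.260⁴ = 12.0 × 2.52047 ≈ 30.25

30.25pt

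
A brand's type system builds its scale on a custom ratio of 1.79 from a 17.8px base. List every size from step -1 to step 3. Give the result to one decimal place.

9.9px, 17.8px, 31.9px, 57.0px, 102.1px

Step -1: 17.8 ÷ 1.79 = 9.9
Step 0: 17.8px
Step 1: 17.8 × 1.79 = 31.9
Step 2: 17.8 × 1.79² = 57.0
Step 3: 17.8 × 1.79³ = 102.1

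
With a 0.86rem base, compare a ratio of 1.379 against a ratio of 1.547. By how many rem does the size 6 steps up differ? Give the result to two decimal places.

At 1.379: 0.86 × 1.379⁶ = 5.9140rem
At 1.547: 0.86 × 1.547⁶ = 11.7880rem
Difference: 11.7880 − 5.9140 = 5.8740rem

5.87rem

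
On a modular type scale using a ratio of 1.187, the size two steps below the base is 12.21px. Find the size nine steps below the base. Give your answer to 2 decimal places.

Moving from step -2 to step -9 is 7 steps down, so divide by r⁷.
12.21 ÷ 1.187⁷ = 12.21 ÷ 3.32013 ≈ 3.678

3.68px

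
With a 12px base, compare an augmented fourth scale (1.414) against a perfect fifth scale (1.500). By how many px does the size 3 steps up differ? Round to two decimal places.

Augmented fourth: 12.0 × 1.414³ = 33.9258px
Perfect fifth: 12.0 × 1.500³ = 40.5000px
Difference: 40.5000 − 33.9258 = 6.5742px

6.57px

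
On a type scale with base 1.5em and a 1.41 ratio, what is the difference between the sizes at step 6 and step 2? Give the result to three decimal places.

Step 2: 1.5 × 1.41² = 2.98215em
Step 6: 1.5 × 1.41⁶ = 11.78707em
Difference: 11.78707 − 2.98215 = 8.80492em

8.805em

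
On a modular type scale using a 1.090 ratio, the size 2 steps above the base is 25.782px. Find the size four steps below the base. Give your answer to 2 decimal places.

15.37px

25.782 ÷ 1.090⁶ = 25.782 ÷ 1.67710 ≈ 15.373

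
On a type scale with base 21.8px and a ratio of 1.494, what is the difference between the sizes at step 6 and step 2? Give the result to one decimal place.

193.8px

Step 2: 21.8 × 1.494² = 48.658px
Step 6: 21.8 × 1.494⁶ = 242.415px
Difference: 242.415 − 48.658 = 193.757px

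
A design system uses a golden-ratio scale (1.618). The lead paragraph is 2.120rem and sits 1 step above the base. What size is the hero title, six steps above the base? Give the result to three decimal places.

Moving from step +1 to step +6 is 5 steps up, so multiply by r⁵.
2.120 × 1.618⁵ = 2.120 × 11.08901 ≈ 23.509

23.509rem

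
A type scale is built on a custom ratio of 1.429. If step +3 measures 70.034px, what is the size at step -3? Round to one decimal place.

8.2px

The gap is -3 − (3) = -6 steps, so the factor is 1.429^-6.
70.034 ÷ 1.429⁶ = 70.034 ÷ 8.51517 ≈ 8.225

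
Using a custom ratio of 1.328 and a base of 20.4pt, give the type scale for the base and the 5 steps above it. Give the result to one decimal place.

Step 0: 20.4pt
Step 1: 20.4 × 1.328 = 27.1
Step 2: 20.4 × 1.328² = 36.0
Step 3: 20.4 × 1.328³ = 47.8
Step 4: 20.4 × 1.328⁴ = 63.4
Step 5: 20.4 × 1.328⁵ = 84.3

20.4pt, 27.1pt, 36.0pt, 47.8pt, 63.4pt, 84.3pt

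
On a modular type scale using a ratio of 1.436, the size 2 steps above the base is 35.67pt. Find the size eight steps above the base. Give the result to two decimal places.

35.67 × 1.436⁶ = 35.67 × 8.76853 ≈ 312.773

312.77pt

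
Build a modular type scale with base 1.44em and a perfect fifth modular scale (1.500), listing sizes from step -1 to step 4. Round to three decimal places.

Step -1: 1.44 ÷ 1.500 = 0.960
Step 0: 1.44em
Step 1: 1.44 × 1.500 = 2.160
Step 2: 1.44 × 1.500² = 3.240
Step 3: 1.44 × 1.500³ = 4.860
Step 4: 1.44 × 1.500⁴ = 7.290

0.960em, 1.440em, 2.160em, 3.240em, 4.860em, 7.290em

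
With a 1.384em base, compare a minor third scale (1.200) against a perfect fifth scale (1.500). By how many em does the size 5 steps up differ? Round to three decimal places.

Minor third: 1.384 × 1.200⁵ = 3.44383em
Perfect fifth: 1.384 × 1.500⁵ = 10.50975em
Difference: 10.50975 − 3.44383 = 7.06592em

7.066em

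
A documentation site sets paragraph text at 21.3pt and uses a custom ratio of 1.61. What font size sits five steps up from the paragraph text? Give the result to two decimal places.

21.3 × 1.61⁵ = 21.3 × 10.81756 ≈ 230.41

230.41pt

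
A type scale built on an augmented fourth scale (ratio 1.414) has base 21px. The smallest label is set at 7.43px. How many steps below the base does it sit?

1.414ⁿ = 21 / 7.43 = 2.8264
n = ln(2.8264) / ln(1.414) = 1.0390 / 0.3464 ≈ 3.00

3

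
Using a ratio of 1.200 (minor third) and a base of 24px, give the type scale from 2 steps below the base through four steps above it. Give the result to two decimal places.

16.67px, 20.00px, 24.00px, 28.80px, 34.56px, 41.47px, 49.77px

Step -2: 24.0 ÷ 1.200² = 16.67
Step -1: 24.0 ÷ 1.200 = 20.00
Step 0: 24px
Step 1: 24.0 × 1.200 = 28.80
Step 2: 24.0 × 1.200² = 34.56
Step 3: 24.0 × 1.200³ = 41.47
Step 4: 24.0 × 1.200⁴ = 49.77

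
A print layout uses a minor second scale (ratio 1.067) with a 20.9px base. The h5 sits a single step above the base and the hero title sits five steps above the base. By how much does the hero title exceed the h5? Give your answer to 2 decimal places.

Step 1: 20.9 × 1.067 = 22.3003px
Step 5: 20.9 × 1.067⁵ = 28.9047px
Difference: 28.9047 − 22.3003 = 6.6044px

6.60px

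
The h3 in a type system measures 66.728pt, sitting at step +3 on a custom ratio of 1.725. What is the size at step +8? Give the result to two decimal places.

1019.19pt

66.728 × 1.725⁵ = 66.728 × 15.27374 ≈ 1019.186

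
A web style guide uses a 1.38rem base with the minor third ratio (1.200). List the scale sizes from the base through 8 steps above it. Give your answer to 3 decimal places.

1.380rem, 1.656rem, 1.987rem, 2.385rem, 2.862rem, 3.434rem, 4.121rem, 4.945rem, 5.934rem

Step 0: 1.38rem
Step 1: 1.38 × 1.200 = 1.656
Step 2: 1.38 × 1.200² = 1.987
Step 3: 1.38 × 1.200³ = 2.385
Step 4: 1.38 × 1.200⁴ = 2.862
Step 5: 1.38 × 1.200⁵ = 3.434
Step 6: 1.38 × 1.200⁶ = 4.121
Step 7: 1.38 × 1.200⁷ = 4.945
Step 8: 1.38 × 1.200⁸ = 5.934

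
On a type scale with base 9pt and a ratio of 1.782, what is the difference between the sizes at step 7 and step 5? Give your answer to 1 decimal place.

Step 5: 9.0 × 1.782⁵ = 161.726pt
Step 7: 9.0 × 1.782⁷ = 513.566pt
Difference: 513.566 − 161.726 = 351.840pt

351.8pt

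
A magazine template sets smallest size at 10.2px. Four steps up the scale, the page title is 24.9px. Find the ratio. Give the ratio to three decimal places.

1.250

r⁴ = 24.9 / 10.2, so r = (24.9/10.2)^(1/4).
r = 2.4412^(1/4) ≈ 1.2500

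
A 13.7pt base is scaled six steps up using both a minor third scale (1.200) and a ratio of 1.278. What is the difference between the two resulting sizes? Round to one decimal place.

Minor third: 13.7 × 1.200⁶ = 40.908pt
At 1.278: 13.7 × 1.278⁶ = 59.691pt
Difference: 59.691 − 40.908 = 18.783pt

18.8pt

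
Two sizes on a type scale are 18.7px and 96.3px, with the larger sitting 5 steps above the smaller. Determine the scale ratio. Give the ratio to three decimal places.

1.388

The ratio satisfies 18.7 × r⁵ = 96.3, so r = (96.3 / 18.7)^(1/5).
r = 5.1497^(1/5) ≈ 1.3879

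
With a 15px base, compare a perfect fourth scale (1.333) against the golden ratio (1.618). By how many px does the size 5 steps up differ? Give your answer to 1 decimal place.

103.2px

Perfect fourth: 15.0 × 1.333⁵ = 63.131px
Golden ratio: 15.0 × 1.618⁵ = 166.335px
Difference: 166.335 − 63.131 = 103.204px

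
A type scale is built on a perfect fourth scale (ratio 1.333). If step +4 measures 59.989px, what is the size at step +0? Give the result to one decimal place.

19.0px

59.989 ÷ 1.333⁴ = 59.989 ÷ 3.15733 ≈ 19.000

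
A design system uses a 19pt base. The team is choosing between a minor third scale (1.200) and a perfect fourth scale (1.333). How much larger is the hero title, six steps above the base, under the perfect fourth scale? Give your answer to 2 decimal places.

49.86pt

Minor third: 19.0 × 1.200⁶ = 56.7337pt
Perfect fourth: 19.0 × 1.333⁶ = 106.5944pt
Difference: 106.5944 − 56.7337 = 49.8607pt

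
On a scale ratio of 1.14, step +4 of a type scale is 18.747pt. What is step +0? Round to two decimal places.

Moving from step +4 to step +0 is 4 steps down, so divide by r⁴.
18.747 ÷ 1.14⁴ = 18.747 ÷ 1.68896 ≈ 11.100

11.10pt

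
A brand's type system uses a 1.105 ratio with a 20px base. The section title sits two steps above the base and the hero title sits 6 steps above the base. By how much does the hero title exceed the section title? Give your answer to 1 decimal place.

Step 2: 20.0 × 1.105² = 24.421px
Step 6: 20.0 × 1.105⁶ = 36.409px
Difference: 36.409 − 24.421 = 11.988px

12.0px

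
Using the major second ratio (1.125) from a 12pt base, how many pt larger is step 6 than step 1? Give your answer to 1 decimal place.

Step 1: 12.0 × 1.125 = 13.500pt
Step 6: 12.0 × 1.125⁶ = 24.327pt
Difference: 24.327 − 13.500 = 10.827pt

10.8pt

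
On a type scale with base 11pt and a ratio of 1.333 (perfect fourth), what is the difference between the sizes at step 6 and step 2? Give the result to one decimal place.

42.2pt

Step 2: 11.0 × 1.333² = 19.546pt
Step 6: 11.0 × 1.333⁶ = 61.713pt
Difference: 61.713 − 19.546 = 42.167pt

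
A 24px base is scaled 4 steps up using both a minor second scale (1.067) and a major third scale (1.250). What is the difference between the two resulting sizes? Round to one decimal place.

27.5px

Minor second: 24.0 × 1.067⁴ = 31.108px
Major third: 24.0 × 1.250⁴ = 58.594px
Difference: 58.594 − 31.108 = 27.486px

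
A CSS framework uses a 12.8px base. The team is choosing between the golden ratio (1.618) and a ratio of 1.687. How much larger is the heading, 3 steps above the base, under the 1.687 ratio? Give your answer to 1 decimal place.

Golden ratio: 12.8 × 1.618³ = 54.218px
At 1.687: 12.8 × 1.687³ = 61.455px
Difference: 61.455 − 54.218 = 7.237px

7.2px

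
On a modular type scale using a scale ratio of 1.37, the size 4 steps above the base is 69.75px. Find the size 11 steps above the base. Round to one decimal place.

69.75 × 1.37⁷ = 69.75 × 9.05824 ≈ 631.812

631.8px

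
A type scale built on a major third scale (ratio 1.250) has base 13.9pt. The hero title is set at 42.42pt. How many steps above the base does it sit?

1.250ⁿ = 42.42 / 13.9 = 3.0518
n = ln(3.0518) / ln(1.250) = 1.1157 / 0.2231 ≈ 5.00

5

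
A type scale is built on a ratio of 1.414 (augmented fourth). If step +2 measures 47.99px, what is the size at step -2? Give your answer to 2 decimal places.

Moving from step +2 to step -2 is 4 steps down, so divide by r⁴.
47.99 ÷ 1.414⁴ = 47.99 ÷ 3.99758 ≈ 12.005

12.00px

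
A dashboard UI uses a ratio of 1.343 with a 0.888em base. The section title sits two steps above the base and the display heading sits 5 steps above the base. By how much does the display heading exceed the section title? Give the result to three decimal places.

2.278em

Step 2: 0.888 × 1.343² = 1.60164em
Step 5: 0.888 × 1.343⁵ = 3.87965em
Difference: 3.87965 − 1.60164 = 2.27801em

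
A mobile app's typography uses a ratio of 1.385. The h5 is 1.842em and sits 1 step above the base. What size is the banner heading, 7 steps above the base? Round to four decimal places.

13.0013em

Moving from step +1 to step +7 is 6 steps up, so multiply by r⁶.
1.842 × 1.385⁶ = 1.842 × 7.05828 ≈ 13.0013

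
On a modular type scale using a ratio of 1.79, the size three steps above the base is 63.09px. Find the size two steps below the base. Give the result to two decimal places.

3.43px

63.09 ÷ 1.79⁵ = 63.09 ÷ 18.37660 ≈ 3.433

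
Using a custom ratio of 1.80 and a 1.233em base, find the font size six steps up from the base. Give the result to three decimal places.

41.937em

A modular type scale is a geometric sequence: sizeₙ = base × rⁿ.
1.233 × 1.80⁶ = 1.233 × 34.01222 ≈ 41.937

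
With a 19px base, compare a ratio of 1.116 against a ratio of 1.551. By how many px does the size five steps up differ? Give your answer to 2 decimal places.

137.64px

At 1.116: 19.0 × 1.116⁵ = 32.8908px
At 1.551: 19.0 × 1.551⁵ = 170.5346px
Difference: 170.5346 − 32.8908 = 137.6438px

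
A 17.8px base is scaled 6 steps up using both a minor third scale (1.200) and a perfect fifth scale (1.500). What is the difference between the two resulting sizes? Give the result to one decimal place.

Minor third: 17.8 × 1.200⁶ = 53.151px
Perfect fifth: 17.8 × 1.500⁶ = 202.753px
Difference: 202.753 − 53.151 = 149.602px

149.6px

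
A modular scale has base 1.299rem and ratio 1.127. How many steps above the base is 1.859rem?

1.127ⁿ = 1.859 / 1.299 = 1.4311
n = ln(1.4311) / ln(1.127) = 0.3584 / 0.1196 ≈ 3.00

3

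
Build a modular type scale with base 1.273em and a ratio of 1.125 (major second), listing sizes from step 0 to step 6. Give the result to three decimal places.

1.273em, 1.432em, 1.611em, 1.813em, 2.039em, 2.294em, 2.581em

Step 0: 1.273em
Step 1: 1.273 × 1.125 = 1.432
Step 2: 1.273 × 1.125² = 1.611
Step 3: 1.273 × 1.125³ = 1.813
Step 4: 1.273 × 1.125⁴ = 2.039
Step 5: 1.273 × 1.125⁵ = 2.294
Step 6: 1.273 × 1.125⁶ = 2.581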